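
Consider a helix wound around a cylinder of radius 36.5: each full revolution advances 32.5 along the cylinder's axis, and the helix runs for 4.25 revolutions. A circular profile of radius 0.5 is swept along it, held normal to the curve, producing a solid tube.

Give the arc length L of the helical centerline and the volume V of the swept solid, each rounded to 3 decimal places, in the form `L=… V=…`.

2πR = 2π·36.5 = 229.336264
per-turn = √(229.336264² + 32.5²) = √(52595.1219 + 1056.25) = √53651.3719 = 231.627658
L = 4.25 × 231.627658 = 984.417546
V = π·0.5² × L = 0.785398 × 984.417546 = 773.159732

L=984.418 V=773.160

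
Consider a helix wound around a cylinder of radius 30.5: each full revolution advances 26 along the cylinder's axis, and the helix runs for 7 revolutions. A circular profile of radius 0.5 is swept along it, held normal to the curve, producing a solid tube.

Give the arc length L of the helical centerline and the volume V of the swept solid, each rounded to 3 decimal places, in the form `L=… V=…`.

2πR = 2π·30.5 = 191.637152
per-turn = √(191.637152² + 26²) = √(36724.7980 + 676) = √37400.7980 = 193.392859
L = 7 × 193.392859 = 1353.750014
V = π·0.5² × L = 0.785398 × 1353.750014 = 1063.232775

L=1353.750 V=1063.233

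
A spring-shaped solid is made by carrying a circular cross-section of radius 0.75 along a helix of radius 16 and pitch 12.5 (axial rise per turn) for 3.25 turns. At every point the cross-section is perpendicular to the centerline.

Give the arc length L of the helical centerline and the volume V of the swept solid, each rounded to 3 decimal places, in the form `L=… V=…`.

L=329.242 V=581.818

2πR = 2π·16 = 100.530965
per-turn = √(100.530965² + 12.5²) = √(10106.4749 + 156.25) = √10262.7249 = 101.305108
L = 3.25 × 101.305108 = 329.241601
V = π·0.75² × L = 1.767146 × 329.241601 = 581.817935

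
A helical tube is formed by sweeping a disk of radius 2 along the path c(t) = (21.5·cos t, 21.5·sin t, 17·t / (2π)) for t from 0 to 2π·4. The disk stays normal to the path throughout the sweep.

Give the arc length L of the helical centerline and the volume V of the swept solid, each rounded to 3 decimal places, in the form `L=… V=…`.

L=544.616 V=6843.844

2πR = 2π·21.5 = 135.088484
per-turn = √(135.088484² + 17²) = √(18248.8985 + 289) = √18537.8985 = 136.153952
L = 4 × 136.153952 = 544.615806
V = π·2² × L = 12.566371 × 544.615806 = 6843.844066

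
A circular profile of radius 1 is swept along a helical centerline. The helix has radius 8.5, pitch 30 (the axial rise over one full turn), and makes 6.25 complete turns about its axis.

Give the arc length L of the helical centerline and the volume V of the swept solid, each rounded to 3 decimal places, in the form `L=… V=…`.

2πR = 2π·8.5 = 53.407075
per-turn = √(53.407075² + 30²) = √(2852.3157 + 900) = √3752.3157 = 61.256148
L = 6.25 × 61.256148 = 382.850925
V = π·1² × L = 3.141593 × 382.850925 = 1202.761654

L=382.851 V=1202.762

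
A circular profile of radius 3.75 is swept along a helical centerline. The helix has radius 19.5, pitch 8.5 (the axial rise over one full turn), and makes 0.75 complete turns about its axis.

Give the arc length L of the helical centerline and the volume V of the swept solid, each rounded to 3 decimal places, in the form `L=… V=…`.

2πR = 2π·19.5 = 122.522113
per-turn = √(122.522113² + 8.5²) = √(15011.6683 + 72.25) = √15083.9183 = 122.816604
L = 0.75 × 122.816604 = 92.112453
V = π·3.75² × L = 44.178647 × 92.112453 = 4069.403527

L=92.112 V=4069.404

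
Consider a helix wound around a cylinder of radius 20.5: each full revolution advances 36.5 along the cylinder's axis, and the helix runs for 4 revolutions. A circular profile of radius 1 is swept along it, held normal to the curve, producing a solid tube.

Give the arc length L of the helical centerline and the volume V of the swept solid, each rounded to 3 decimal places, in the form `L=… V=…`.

L=535.508 V=1682.348

2πR = 2π·20.5 = 128.805299
per-turn = √(128.805299² + 36.5²) = √(16590.8050 + 1332.25) = √17923.0550 = 133.877014
L = 4 × 133.877014 = 535.508058
V = π·1² × L = 3.141593 × 535.508058 = 1682.348180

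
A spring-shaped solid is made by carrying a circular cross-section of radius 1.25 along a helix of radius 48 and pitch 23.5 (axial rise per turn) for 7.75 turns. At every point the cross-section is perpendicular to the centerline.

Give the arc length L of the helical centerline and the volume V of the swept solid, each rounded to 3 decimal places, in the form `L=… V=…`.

2πR = 2π·48 = 301.592895
per-turn = √(301.592895² + 23.5²) = √(90958.2742 + 552.25) = √91510.5242 = 302.507065
L = 7.75 × 302.507065 = 2344.429751
V = π·1.25² × L = 4.908739 × 2344.429751 = 11508.192629

L=2344.430 V=11508.193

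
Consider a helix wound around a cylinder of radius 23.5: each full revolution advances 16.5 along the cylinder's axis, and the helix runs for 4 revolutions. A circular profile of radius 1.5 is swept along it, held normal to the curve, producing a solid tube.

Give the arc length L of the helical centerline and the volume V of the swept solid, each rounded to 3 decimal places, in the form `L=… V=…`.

L=594.296 V=4200.828

2πR = 2π·23.5 = 147.654855
per-turn = √(147.654855² + 16.5²) = √(21801.9561 + 272.25) = √22074.2061 = 148.573908
L = 4 × 148.573908 = 594.295632
V = π·1.5² × L = 7.068583 × 594.295632 = 4200.828279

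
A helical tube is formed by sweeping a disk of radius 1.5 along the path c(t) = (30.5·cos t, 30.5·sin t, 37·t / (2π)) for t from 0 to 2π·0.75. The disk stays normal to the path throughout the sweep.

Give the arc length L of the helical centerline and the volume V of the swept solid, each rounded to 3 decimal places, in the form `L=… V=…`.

2πR = 2π·30.5 = 191.637152
per-turn = √(191.637152² + 37²) = √(36724.7980 + 1369) = √38093.7980 = 195.176325
L = 0.75 × 195.176325 = 146.382244
V = π·1.5² × L = 7.068583 × 146.382244 = 1034.715110

L=146.382 V=1034.715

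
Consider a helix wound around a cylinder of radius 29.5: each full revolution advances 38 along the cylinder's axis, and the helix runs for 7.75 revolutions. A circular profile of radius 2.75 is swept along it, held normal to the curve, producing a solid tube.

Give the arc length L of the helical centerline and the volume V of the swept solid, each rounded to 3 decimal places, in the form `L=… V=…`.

L=1466.371 V=34838.467

2πR = 2π·29.5 = 185.353967
per-turn = √(185.353967² + 38²) = √(34356.0929 + 1444) = √35800.0929 = 189.209125
L = 7.75 × 189.209125 = 1466.370717
V = π·2.75² × L = 23.758294 × 1466.370717 = 34838.467268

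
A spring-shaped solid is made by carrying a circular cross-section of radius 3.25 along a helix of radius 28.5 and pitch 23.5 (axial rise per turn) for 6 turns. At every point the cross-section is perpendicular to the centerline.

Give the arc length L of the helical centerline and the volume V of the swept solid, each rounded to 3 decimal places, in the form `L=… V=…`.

2πR = 2π·28.5 = 179.070781
per-turn = √(179.070781² + 23.5²) = √(32066.3447 + 552.25) = √32618.5947 = 180.606187
L = 6 × 180.606187 = 1083.637121
V = π·3.25² × L = 33.183072 × 1083.637121 = 35958.409032

L=1083.637 V=35958.409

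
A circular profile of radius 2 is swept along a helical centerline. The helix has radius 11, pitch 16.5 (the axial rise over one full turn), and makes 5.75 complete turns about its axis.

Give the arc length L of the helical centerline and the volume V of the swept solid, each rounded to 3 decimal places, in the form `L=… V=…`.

L=408.579 V=5134.360

2πR = 2π·11 = 69.115038
per-turn = √(69.115038² + 16.5²) = √(4776.8885 + 272.25) = √5049.1385 = 71.057290
L = 5.75 × 71.057290 = 408.579420
V = π·2² × L = 12.566371 × 408.579420 = 5134.360420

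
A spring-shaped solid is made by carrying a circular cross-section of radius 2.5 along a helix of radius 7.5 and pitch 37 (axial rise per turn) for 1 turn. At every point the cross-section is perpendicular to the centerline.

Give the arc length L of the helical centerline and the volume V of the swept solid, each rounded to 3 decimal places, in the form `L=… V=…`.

2πR = 2π·7.5 = 47.123890
per-turn = √(47.123890² + 37²) = √(2220.6610 + 1369) = √3589.6610 = 59.913780
L = 1 × 59.913780 = 59.913780
V = π·2.5² × L = 19.634954 × 59.913780 = 1176.404312

L=59.914 V=1176.404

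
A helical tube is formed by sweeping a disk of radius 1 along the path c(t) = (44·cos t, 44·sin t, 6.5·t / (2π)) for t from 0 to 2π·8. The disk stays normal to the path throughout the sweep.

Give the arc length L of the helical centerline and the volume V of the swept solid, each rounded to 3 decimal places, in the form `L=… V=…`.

L=2212.292 V=6950.122

2πR = 2π·44 = 276.460154
per-turn = √(276.460154² + 6.5²) = √(76430.2165 + 42.25) = √76472.4665 = 276.536555
L = 8 × 276.536555 = 2212.292443
V = π·1² × L = 3.141593 × 2212.292443 = 6950.121688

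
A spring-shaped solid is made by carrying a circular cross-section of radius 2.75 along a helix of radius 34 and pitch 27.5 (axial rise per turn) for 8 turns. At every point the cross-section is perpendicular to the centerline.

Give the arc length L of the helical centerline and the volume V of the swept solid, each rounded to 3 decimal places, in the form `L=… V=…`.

2πR = 2π·34 = 213.628300
per-turn = √(213.628300² + 27.5²) = √(45637.0508 + 756.25) = √46393.3008 = 215.391041
L = 8 × 215.391041 = 1723.128332
V = π·2.75² × L = 23.758294 × 1723.128332 = 40938.590271

L=1723.128 V=40938.590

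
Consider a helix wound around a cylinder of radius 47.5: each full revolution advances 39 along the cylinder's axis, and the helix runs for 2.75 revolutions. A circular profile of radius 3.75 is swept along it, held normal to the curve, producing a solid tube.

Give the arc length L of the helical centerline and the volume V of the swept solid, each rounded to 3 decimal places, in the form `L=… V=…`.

2πR = 2π·47.5 = 298.451302
per-turn = √(298.451302² + 39²) = √(89073.1797 + 1521) = √90594.1797 = 300.988670
L = 2.75 × 300.988670 = 827.718844
V = π·3.75² × L = 44.178647 × 827.718844 = 36567.498353

L=827.719 V=36567.498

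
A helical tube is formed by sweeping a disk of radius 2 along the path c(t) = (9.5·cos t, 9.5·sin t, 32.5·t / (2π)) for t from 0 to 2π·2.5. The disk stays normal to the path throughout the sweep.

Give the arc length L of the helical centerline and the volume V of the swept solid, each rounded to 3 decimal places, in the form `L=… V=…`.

L=169.911 V=2135.169

2πR = 2π·9.5 = 59.690260
per-turn = √(59.690260² + 32.5²) = √(3562.9272 + 1056.25) = √4619.1772 = 67.964529
L = 2.5 × 67.964529 = 169.911322
V = π·2² × L = 12.566371 × 169.911322 = 2135.168647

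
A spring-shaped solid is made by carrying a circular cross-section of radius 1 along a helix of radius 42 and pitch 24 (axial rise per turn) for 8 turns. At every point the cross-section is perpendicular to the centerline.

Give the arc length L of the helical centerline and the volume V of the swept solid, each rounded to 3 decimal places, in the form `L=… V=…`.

L=2119.863 V=6659.746

2πR = 2π·42 = 263.893783
per-turn = √(263.893783² + 24²) = √(69639.9287 + 576) = √70215.9287 = 264.982884
L = 8 × 264.982884 = 2119.863070
V = π·1² × L = 3.141593 × 2119.863070 = 6659.746246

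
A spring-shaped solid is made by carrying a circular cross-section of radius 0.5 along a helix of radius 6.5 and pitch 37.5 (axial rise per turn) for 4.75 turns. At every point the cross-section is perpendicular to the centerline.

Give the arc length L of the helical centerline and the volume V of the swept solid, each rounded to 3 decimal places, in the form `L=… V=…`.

L=263.367 V=206.848

2πR = 2π·6.5 = 40.840704
per-turn = √(40.840704² + 37.5²) = √(1667.9631 + 1406.25) = √3074.2131 = 55.445587
L = 4.75 × 55.445587 = 263.366539
V = π·0.5² × L = 0.785398 × 263.366539 = 206.847596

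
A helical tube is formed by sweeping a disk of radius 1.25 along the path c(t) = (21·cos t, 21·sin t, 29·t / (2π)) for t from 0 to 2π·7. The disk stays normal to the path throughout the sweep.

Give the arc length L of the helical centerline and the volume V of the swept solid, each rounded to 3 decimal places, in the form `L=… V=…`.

L=945.673 V=4642.063

2πR = 2π·21 = 131.946891
per-turn = √(131.946891² + 29²) = √(17409.9822 + 841) = √18250.9822 = 135.096196
L = 7 × 135.096196 = 945.673372
V = π·1.25² × L = 4.908739 × 945.673372 = 4642.063308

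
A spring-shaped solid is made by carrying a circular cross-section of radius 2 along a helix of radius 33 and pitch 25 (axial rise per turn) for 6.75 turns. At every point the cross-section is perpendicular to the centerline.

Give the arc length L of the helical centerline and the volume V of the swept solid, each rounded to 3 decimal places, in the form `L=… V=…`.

2πR = 2π·33 = 207.345115
per-turn = √(207.345115² + 25²) = √(42991.9968 + 625) = √43616.9968 = 208.846826
L = 6.75 × 208.846826 = 1409.716076
V = π·2² × L = 12.566371 × 1409.716076 = 17715.014674

L=1409.716 V=17715.015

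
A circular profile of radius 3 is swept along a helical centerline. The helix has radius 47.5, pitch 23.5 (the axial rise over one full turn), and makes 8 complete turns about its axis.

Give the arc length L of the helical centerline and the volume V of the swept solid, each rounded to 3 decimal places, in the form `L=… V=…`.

L=2395.001 V=67717.044

2πR = 2π·47.5 = 298.451302
per-turn = √(298.451302² + 23.5²) = √(89073.1797 + 552.25) = √89625.4297 = 299.375065
L = 8 × 299.375065 = 2395.000522
V = π·3² × L = 28.274334 × 2395.000522 = 67717.044417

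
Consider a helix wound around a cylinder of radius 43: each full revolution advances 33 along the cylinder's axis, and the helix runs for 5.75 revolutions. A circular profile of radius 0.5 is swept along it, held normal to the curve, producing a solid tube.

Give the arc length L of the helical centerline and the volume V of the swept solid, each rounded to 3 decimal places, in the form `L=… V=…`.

L=1565.063 V=1229.198

2πR = 2π·43 = 270.176968
per-turn = √(270.176968² + 33²) = √(72995.5942 + 1089) = √74084.5942 = 272.184853
L = 5.75 × 272.184853 = 1565.062904
V = π·0.5² × L = 0.785398 × 1565.062904 = 1229.197531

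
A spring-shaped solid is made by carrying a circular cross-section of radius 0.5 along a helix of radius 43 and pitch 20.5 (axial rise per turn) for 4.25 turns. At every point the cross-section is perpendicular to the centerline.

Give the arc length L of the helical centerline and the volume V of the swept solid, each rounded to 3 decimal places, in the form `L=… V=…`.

2πR = 2π·43 = 270.176968
per-turn = √(270.176968² + 20.5²) = √(72995.5942 + 420.25) = √73415.8442 = 270.953583
L = 4.25 × 270.953583 = 1151.552728
V = π·0.5² × L = 0.785398 × 1151.552728 = 904.427397

L=1151.553 V=904.427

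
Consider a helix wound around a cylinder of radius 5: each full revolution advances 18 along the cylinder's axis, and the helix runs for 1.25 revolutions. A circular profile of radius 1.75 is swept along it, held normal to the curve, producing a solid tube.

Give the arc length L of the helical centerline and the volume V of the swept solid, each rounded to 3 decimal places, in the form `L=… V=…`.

L=45.259 V=435.442

2πR = 2π·5 = 31.415927
per-turn = √(31.415927² + 18²) = √(986.9604 + 324) = √1310.9604 = 36.207188
L = 1.25 × 36.207188 = 45.258985
V = π·1.75² × L = 9.621128 × 45.258985 = 435.442461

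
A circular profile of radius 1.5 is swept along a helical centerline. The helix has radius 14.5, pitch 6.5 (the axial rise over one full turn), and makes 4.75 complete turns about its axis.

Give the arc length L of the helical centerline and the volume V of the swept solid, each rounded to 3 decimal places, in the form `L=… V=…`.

L=433.854 V=3066.736

2πR = 2π·14.5 = 91.106187
per-turn = √(91.106187² + 6.5²) = √(8300.3373 + 42.25) = √8342.5873 = 91.337765
L = 4.75 × 91.337765 = 433.854383
V = π·1.5² × L = 7.068583 × 433.854383 = 3066.735923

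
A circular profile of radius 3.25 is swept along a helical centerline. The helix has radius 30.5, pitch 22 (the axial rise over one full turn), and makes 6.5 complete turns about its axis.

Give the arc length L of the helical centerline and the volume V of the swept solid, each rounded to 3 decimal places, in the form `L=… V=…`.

2πR = 2π·30.5 = 191.637152
per-turn = √(191.637152² + 22²) = √(36724.7980 + 484) = √37208.7980 = 192.895822
L = 6.5 × 192.895822 = 1253.822840
V = π·3.25² × L = 33.183072 × 1253.822840 = 41605.694086

L=1253.823 V=41605.694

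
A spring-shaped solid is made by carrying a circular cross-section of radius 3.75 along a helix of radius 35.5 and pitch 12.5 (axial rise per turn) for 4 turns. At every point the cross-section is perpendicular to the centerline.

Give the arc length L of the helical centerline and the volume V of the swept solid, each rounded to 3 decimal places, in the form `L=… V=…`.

L=893.612 V=39478.579

2πR = 2π·35.5 = 223.053078
per-turn = √(223.053078² + 12.5²) = √(49752.6758 + 156.25) = √49908.9258 = 223.403057
L = 4 × 223.403057 = 893.612227
V = π·3.75² × L = 44.178647 × 893.612227 = 39478.578864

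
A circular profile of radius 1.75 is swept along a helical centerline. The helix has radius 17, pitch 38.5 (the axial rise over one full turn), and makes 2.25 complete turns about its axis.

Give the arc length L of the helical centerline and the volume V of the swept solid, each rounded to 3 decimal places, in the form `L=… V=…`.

L=255.467 V=2457.879

2πR = 2π·17 = 106.814150
per-turn = √(106.814150² + 38.5²) = √(11409.2627 + 1482.25) = √12891.5127 = 113.540797
L = 2.25 × 113.540797 = 255.466794
V = π·1.75² × L = 9.621128 × 255.466794 = 2457.878600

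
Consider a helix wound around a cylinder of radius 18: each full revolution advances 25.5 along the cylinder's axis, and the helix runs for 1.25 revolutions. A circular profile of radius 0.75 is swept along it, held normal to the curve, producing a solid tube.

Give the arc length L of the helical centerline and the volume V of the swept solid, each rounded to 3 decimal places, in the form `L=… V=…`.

2πR = 2π·18 = 113.097336
per-turn = √(113.097336² + 25.5²) = √(12791.0073 + 650.25) = √13441.2573 = 115.936436
L = 1.25 × 115.936436 = 144.920546
V = π·0.75² × L = 1.767146 × 144.920546 = 256.095743

L=144.921 V=256.096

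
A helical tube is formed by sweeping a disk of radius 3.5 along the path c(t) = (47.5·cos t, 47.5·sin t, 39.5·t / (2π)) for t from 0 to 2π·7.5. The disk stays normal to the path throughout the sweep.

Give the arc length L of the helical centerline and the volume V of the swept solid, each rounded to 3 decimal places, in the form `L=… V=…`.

2πR = 2π·47.5 = 298.451302
per-turn = √(298.451302² + 39.5²) = √(89073.1797 + 1560.25) = √90633.4297 = 301.053865
L = 7.5 × 301.053865 = 2257.903989
V = π·3.5² × L = 38.484510 × 2257.903989 = 86894.328643

L=2257.904 V=86894.329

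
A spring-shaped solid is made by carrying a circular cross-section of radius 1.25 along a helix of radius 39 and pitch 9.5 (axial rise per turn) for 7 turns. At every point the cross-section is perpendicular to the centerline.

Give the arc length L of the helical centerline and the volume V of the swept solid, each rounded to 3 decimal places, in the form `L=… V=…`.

2πR = 2π·39 = 245.044227
per-turn = √(245.044227² + 9.5²) = √(60046.6732 + 90.25) = √60136.9232 = 245.228308
L = 7 × 245.228308 = 1716.598158
V = π·1.25² × L = 4.908739 × 1716.598158 = 8426.331503

L=1716.598 V=8426.332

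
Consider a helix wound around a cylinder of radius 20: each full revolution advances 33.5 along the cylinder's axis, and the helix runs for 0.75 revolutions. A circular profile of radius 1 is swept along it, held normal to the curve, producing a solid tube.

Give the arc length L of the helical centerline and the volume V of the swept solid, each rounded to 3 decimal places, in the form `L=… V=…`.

L=97.539 V=306.429

2πR = 2π·20 = 125.663706
per-turn = √(125.663706² + 33.5²) = √(15791.3670 + 1122.25) = √16913.6170 = 130.052363
L = 0.75 × 130.052363 = 97.539272
V = π·1² × L = 3.141593 × 97.539272 = 306.428660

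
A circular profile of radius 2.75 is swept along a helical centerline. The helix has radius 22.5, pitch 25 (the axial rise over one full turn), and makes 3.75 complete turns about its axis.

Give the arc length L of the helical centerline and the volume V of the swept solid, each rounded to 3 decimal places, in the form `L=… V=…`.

2πR = 2π·22.5 = 141.371669
per-turn = √(141.371669² + 25²) = √(19985.9489 + 625) = √20610.9489 = 143.565138
L = 3.75 × 143.565138 = 538.369268
V = π·2.75² × L = 23.758294 × 538.369268 = 12790.735596

L=538.369 V=12790.736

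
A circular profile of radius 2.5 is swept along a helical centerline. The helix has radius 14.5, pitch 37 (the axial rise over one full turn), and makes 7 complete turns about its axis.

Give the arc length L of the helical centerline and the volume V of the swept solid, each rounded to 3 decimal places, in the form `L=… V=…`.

2πR = 2π·14.5 = 91.106187
per-turn = √(91.106187² + 37²) = √(8300.3373 + 1369) = √9669.3373 = 98.332789
L = 7 × 98.332789 = 688.329520
V = π·2.5² × L = 19.634954 × 688.329520 = 13515.318516

L=688.330 V=13515.319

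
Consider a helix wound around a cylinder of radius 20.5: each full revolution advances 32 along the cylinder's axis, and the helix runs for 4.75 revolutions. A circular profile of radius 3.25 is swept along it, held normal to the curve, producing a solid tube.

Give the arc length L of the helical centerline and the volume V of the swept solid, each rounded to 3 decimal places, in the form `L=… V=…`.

2πR = 2π·20.5 = 128.805299
per-turn = √(128.805299² + 32²) = √(16590.8050 + 1024) = √17614.8050 = 132.720778
L = 4.75 × 132.720778 = 630.423697
V = π·3.25² × L = 33.183072 × 630.423697 = 20919.395183

L=630.424 V=20919.395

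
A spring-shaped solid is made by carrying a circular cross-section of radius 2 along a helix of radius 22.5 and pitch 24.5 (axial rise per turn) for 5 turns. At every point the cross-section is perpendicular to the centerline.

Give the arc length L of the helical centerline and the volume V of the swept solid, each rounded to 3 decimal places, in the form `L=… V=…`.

2πR = 2π·22.5 = 141.371669
per-turn = √(141.371669² + 24.5²) = √(19985.9489 + 600.25) = √20586.1989 = 143.478915
L = 5 × 143.478915 = 717.394573
V = π·2² × L = 12.566371 × 717.394573 = 9015.046076

L=717.395 V=9015.046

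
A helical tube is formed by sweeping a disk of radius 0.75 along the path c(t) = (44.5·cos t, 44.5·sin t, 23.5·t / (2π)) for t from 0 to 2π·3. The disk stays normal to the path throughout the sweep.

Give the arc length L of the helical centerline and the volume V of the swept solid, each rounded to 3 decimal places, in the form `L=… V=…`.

2πR = 2π·44.5 = 279.601746
per-turn = √(279.601746² + 23.5²) = √(78177.1365 + 552.25) = √78729.3865 = 280.587574
L = 3 × 280.587574 = 841.762721
V = π·0.75² × L = 1.767146 × 841.762721 = 1487.517514

L=841.763 V=1487.518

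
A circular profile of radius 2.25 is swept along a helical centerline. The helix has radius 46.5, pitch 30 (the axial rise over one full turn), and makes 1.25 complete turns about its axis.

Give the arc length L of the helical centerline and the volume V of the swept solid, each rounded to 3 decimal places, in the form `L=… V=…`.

2πR = 2π·46.5 = 292.168117
per-turn = √(292.168117² + 30²) = √(85362.2085 + 900) = √86262.2085 = 293.704287
L = 1.25 × 293.704287 = 367.130359
V = π·2.25² × L = 15.904313 × 367.130359 = 5838.956076

L=367.130 V=5838.956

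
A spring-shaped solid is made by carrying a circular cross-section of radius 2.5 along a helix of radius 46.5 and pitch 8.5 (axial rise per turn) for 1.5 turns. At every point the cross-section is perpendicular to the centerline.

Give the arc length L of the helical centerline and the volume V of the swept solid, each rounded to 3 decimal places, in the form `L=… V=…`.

2πR = 2π·46.5 = 292.168117
per-turn = √(292.168117² + 8.5²) = √(85362.2085 + 72.25) = √85434.4585 = 292.291735
L = 1.5 × 292.291735 = 438.437603
V = π·2.5² × L = 19.634954 × 438.437603 = 8608.702200

L=438.438 V=8608.702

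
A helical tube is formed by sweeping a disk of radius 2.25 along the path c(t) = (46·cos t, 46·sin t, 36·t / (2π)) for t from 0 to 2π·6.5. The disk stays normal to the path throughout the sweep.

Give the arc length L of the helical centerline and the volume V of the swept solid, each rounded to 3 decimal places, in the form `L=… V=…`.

2πR = 2π·46 = 289.026524
per-turn = √(289.026524² + 36²) = √(83536.3317 + 1296) = √84832.3317 = 291.259904
L = 6.5 × 291.259904 = 1893.189376
V = π·2.25² × L = 15.904313 × 1893.189376 = 30109.876037

L=1893.189 V=30109.876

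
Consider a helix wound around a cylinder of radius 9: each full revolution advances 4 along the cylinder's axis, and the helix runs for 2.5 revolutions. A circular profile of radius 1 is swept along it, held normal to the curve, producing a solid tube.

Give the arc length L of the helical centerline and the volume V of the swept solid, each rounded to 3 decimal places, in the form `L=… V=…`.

L=141.725 V=445.242

2πR = 2π·9 = 56.548668
per-turn = √(56.548668² + 4²) = √(3197.7518 + 16) = √3213.7518 = 56.689962
L = 2.5 × 56.689962 = 141.724906
V = π·1² × L = 3.141593 × 141.724906 = 445.241923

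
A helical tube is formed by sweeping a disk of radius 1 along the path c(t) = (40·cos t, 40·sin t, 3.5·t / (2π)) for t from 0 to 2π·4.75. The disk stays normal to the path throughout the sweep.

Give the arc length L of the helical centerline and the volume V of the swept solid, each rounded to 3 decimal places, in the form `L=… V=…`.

2πR = 2π·40 = 251.327412
per-turn = √(251.327412² + 3.5²) = √(63165.4682 + 12.25) = √63177.7182 = 251.351782
L = 4.75 × 251.351782 = 1193.920963
V = π·1² × L = 3.141593 × 1193.920963 = 3750.813327

L=1193.921 V=3750.813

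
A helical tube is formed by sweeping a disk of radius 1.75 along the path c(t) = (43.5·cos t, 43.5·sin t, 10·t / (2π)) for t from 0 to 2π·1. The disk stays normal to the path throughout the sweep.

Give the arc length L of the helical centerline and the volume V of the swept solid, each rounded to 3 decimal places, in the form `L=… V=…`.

L=273.501 V=2631.392

2πR = 2π·43.5 = 273.318561
per-turn = √(273.318561² + 10²) = √(74703.0357 + 100) = √74803.0357 = 273.501436
L = 1 × 273.501436 = 273.501436
V = π·1.75² × L = 9.621128 × 273.501436 = 2631.392191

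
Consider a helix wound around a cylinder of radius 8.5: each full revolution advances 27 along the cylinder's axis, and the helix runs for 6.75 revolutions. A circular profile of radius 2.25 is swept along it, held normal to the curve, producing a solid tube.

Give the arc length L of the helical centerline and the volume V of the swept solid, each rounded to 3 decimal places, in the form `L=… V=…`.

2πR = 2π·8.5 = 53.407075
per-turn = √(53.407075² + 27²) = √(2852.3157 + 729) = √3581.3157 = 59.844095
L = 6.75 × 59.844095 = 403.947639
V = π·2.25² × L = 15.904313 × 403.947639 = 6424.509614

L=403.948 V=6424.510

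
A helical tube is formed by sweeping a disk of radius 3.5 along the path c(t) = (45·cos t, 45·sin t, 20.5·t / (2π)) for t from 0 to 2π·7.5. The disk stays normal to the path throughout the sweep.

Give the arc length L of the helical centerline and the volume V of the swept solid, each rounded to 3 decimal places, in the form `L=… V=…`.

L=2126.141 V=81823.513

2πR = 2π·45 = 282.743339
per-turn = √(282.743339² + 20.5²) = √(79943.7956 + 420.25) = √80364.0456 = 283.485530
L = 7.5 × 283.485530 = 2126.141474
V = π·3.5² × L = 38.484510 × 2126.141474 = 81823.512834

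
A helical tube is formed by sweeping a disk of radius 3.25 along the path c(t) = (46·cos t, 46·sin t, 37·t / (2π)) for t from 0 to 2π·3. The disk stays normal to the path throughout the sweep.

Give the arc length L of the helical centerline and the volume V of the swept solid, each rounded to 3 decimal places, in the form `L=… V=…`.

2πR = 2π·46 = 289.026524
per-turn = √(289.026524² + 37²) = √(83536.3317 + 1369) = √84905.3317 = 291.385195
L = 3 × 291.385195 = 874.155584
V = π·3.25² × L = 33.183072 × 874.155584 = 29007.168032

L=874.156 V=29007.168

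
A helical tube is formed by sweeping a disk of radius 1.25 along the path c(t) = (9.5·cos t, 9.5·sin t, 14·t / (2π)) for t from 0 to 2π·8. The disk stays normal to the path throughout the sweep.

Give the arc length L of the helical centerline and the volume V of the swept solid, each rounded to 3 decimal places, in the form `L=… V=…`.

L=490.481 V=2407.642

2πR = 2π·9.5 = 59.690260
per-turn = √(59.690260² + 14²) = √(3562.9272 + 196) = √3758.9272 = 61.310090
L = 8 × 61.310090 = 490.480723
V = π·1.25² × L = 4.908739 × 490.480723 = 2407.641621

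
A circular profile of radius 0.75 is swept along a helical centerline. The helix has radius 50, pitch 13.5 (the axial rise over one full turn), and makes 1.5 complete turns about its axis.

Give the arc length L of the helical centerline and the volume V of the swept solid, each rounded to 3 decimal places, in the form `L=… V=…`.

2πR = 2π·50 = 314.159265
per-turn = √(314.159265² + 13.5²) = √(98696.0440 + 182.25) = √98878.2940 = 314.449191
L = 1.5 × 314.449191 = 471.673787
V = π·0.75² × L = 1.767146 × 471.673787 = 833.516384

L=471.674 V=833.516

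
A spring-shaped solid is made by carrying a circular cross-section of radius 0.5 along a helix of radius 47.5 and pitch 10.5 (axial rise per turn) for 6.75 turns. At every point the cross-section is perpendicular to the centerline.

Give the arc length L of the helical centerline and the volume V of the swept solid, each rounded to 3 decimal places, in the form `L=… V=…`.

L=2015.793 V=1583.200

2πR = 2π·47.5 = 298.451302
per-turn = √(298.451302² + 10.5²) = √(89073.1797 + 110.25) = √89183.4297 = 298.635948
L = 6.75 × 298.635948 = 2015.792652
V = π·0.5² × L = 0.785398 × 2015.792652 = 1583.199847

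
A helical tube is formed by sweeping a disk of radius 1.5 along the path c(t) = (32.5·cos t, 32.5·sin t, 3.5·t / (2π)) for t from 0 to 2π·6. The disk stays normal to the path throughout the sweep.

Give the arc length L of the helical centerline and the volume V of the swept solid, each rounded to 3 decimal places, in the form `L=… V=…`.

2πR = 2π·32.5 = 204.203522
per-turn = √(204.203522² + 3.5²) = √(41699.0786 + 12.25) = √41711.3286 = 204.233515
L = 6 × 204.233515 = 1225.401089
V = π·1.5² × L = 7.068583 × 1225.401089 = 8661.849884

L=1225.401 V=8661.850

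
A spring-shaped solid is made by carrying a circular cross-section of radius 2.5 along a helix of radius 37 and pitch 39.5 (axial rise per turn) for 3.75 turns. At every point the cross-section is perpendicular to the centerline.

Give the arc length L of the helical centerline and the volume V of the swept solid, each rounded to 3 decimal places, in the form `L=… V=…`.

L=884.286 V=17362.921

2πR = 2π·37 = 232.477856
per-turn = √(232.477856² + 39.5²) = √(54045.9537 + 1560.25) = √55606.2037 = 235.809677
L = 3.75 × 235.809677 = 884.286288
V = π·2.5² × L = 19.634954 × 884.286288 = 17362.920667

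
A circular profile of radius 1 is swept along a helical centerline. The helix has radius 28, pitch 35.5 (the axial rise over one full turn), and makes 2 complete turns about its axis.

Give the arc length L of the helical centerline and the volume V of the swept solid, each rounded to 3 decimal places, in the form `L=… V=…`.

2πR = 2π·28 = 175.929189
per-turn = √(175.929189² + 35.5²) = √(30951.0794 + 1260.25) = √32211.3294 = 179.475150
L = 2 × 179.475150 = 358.950300
V = π·1² × L = 3.141593 × 358.950300 = 1127.675624

L=358.950 V=1127.676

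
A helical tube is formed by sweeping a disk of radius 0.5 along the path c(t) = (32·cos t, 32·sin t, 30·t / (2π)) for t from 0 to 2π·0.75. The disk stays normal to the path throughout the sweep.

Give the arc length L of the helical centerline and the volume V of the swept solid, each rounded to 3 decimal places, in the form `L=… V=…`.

L=152.466 V=119.746

2πR = 2π·32 = 201.061930
per-turn = √(201.061930² + 30²) = √(40425.8996 + 900) = √41325.8996 = 203.287726
L = 0.75 × 203.287726 = 152.465795
V = π·0.5² × L = 0.785398 × 152.465795 = 119.746355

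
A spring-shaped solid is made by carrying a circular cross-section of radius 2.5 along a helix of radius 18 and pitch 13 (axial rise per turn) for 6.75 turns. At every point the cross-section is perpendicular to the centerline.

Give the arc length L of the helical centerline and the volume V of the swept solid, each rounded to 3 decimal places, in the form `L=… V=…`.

L=768.434 V=15088.160

2πR = 2π·18 = 113.097336
per-turn = √(113.097336² + 13²) = √(12791.0073 + 169) = √12960.0073 = 113.842028
L = 6.75 × 113.842028 = 768.433688
V = π·2.5² × L = 19.634954 × 768.433688 = 15088.160180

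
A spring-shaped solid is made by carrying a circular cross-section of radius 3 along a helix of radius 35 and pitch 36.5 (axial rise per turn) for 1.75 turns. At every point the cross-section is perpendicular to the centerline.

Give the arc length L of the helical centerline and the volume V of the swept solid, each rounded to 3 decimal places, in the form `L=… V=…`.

2πR = 2π·35 = 219.911486
per-turn = √(219.911486² + 36.5²) = √(48361.0616 + 1332.25) = √49693.3116 = 222.919967
L = 1.75 × 222.919967 = 390.109942
V = π·3² × L = 28.274334 × 390.109942 = 11030.098744

L=390.110 V=11030.099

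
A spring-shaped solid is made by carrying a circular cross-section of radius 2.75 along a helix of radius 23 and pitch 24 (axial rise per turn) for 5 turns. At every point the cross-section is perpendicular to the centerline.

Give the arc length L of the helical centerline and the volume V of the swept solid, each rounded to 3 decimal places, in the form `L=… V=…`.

L=732.463 V=17402.072

2πR = 2π·23 = 144.513262
per-turn = √(144.513262² + 24²) = √(20884.0829 + 576) = √21460.0829 = 146.492604
L = 5 × 146.492604 = 732.463018
V = π·2.75² × L = 23.758294 × 732.463018 = 17402.072051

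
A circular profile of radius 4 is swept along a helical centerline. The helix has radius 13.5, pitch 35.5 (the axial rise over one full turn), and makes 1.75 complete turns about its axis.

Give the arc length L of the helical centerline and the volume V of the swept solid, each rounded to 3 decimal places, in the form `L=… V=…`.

L=160.916 V=8088.531

2πR = 2π·13.5 = 84.823002
per-turn = √(84.823002² + 35.5²) = √(7194.9416 + 1260.25) = √8455.1916 = 91.952116
L = 1.75 × 91.952116 = 160.916203
V = π·4² × L = 50.265482 × 160.916203 = 8088.530565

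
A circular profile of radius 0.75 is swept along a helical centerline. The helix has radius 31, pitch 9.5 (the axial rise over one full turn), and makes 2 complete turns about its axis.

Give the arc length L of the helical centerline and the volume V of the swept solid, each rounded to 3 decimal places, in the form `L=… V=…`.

L=390.021 V=689.223

2πR = 2π·31 = 194.778745
per-turn = √(194.778745² + 9.5²) = √(37938.7593 + 90.25) = √38029.0093 = 195.010280
L = 2 × 195.010280 = 390.020560
V = π·0.75² × L = 1.767146 × 390.020560 = 689.223221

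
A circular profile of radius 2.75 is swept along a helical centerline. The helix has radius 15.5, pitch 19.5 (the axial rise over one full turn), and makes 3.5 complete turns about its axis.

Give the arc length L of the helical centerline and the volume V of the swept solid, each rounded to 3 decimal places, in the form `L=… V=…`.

L=347.628 V=8259.058

2πR = 2π·15.5 = 97.389372
per-turn = √(97.389372² + 19.5²) = √(9484.6898 + 380.25) = √9864.9398 = 99.322403
L = 3.5 × 99.322403 = 347.628412
V = π·2.75² × L = 23.758294 × 347.628412 = 8259.058172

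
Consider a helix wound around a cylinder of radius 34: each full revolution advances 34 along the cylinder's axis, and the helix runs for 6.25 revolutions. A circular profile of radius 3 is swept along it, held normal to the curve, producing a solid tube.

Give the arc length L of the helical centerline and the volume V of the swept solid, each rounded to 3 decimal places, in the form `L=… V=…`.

2πR = 2π·34 = 213.628300
per-turn = √(213.628300² + 34²) = √(45637.0508 + 1156) = √46793.0508 = 216.317014
L = 6.25 × 216.317014 = 1351.981340
V = π·3² × L = 28.274334 × 1351.981340 = 38226.371823

L=1351.981 V=38226.372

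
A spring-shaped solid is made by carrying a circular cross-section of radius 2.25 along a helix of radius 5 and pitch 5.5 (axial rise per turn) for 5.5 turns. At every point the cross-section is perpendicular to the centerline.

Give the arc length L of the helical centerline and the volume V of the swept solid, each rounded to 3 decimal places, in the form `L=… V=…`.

2πR = 2π·5 = 31.415927
per-turn = √(31.415927² + 5.5²) = √(986.9604 + 30.25) = √1017.2104 = 31.893737
L = 5.5 × 31.893737 = 175.415552
V = π·2.25² × L = 15.904313 × 175.415552 = 2789.863807

L=175.416 V=2789.864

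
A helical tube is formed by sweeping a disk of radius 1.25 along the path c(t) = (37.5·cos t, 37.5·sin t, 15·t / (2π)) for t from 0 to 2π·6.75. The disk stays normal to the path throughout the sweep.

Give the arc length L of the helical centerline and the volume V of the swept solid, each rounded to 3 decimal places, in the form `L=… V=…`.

L=1593.651 V=7822.816

2πR = 2π·37.5 = 235.619449
per-turn = √(235.619449² + 15²) = √(55516.5248 + 225) = √55741.5248 = 236.096431
L = 6.75 × 236.096431 = 1593.650910
V = π·1.25² × L = 4.908739 × 1593.650910 = 7822.815609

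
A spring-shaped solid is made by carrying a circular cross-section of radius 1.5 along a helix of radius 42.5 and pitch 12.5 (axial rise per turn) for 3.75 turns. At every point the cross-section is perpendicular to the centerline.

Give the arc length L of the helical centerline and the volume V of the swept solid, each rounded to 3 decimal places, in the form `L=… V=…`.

L=1002.479 V=7086.108

2πR = 2π·42.5 = 267.035376
per-turn = √(267.035376² + 12.5²) = √(71307.8918 + 156.25) = √71464.1418 = 267.327780
L = 3.75 × 267.327780 = 1002.479174
V = π·1.5² × L = 7.068583 × 1002.479174 = 7086.107718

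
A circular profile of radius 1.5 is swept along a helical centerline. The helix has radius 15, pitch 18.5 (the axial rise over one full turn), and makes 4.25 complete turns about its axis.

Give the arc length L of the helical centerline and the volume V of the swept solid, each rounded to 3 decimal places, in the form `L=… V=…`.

2πR = 2π·15 = 94.247780
per-turn = √(94.247780² + 18.5²) = √(8882.6440 + 342.25) = √9224.8940 = 96.046312
L = 4.25 × 96.046312 = 408.196824
V = π·1.5² × L = 7.068583 × 408.196824 = 2885.373323

L=408.197 V=2885.373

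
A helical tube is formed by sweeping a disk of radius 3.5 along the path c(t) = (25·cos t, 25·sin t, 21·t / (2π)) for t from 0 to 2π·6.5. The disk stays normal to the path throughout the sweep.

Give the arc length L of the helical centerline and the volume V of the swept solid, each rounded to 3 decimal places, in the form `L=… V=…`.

L=1030.102 V=39642.954

2πR = 2π·25 = 157.079633
per-turn = √(157.079633² + 21²) = √(24674.0110 + 441) = √25115.0110 = 158.477162
L = 6.5 × 158.477162 = 1030.101556
V = π·3.5² × L = 38.484510 × 1030.101556 = 39642.953624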